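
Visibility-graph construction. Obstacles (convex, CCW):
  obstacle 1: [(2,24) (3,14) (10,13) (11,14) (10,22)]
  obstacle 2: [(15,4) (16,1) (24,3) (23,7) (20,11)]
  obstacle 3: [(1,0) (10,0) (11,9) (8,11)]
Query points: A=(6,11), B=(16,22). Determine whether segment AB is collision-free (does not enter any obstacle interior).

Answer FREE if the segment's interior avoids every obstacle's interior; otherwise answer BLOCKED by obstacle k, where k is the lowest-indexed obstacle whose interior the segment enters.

BLOCKED by obstacle 1

Obstacle 1 [(2,24) (3,14) (10,13) (11,14) (10,22)]:
  edge (2,24)–(3,14): clear
  edge (3,14)–(10,13): crosses AB
  edge (10,13)–(11,14): clear
  edge (11,14)–(10,22): crosses AB
  edge (10,22)–(2,24): clear
  → BLOCKED
Obstacle 2 [(15,4) (16,1) (24,3) (23,7) (20,11)]:
  edge (15,4)–(16,1): clear
  edge (16,1)–(24,3): clear
  edge (24,3)–(23,7): clear
  edge (23,7)–(20,11): clear
  edge (20,11)–(15,4): clear
  midpoint (11,33/2) outside
  → clear
Obstacle 3 [(1,0) (10,0) (11,9) (8,11)]:
  edge (1,0)–(10,0): clear
  edge (10,0)–(11,9): clear
  edge (11,9)–(8,11): clear
  edge (8,11)–(1,0): clear
  midpoint (11,33/2) outside
  → clear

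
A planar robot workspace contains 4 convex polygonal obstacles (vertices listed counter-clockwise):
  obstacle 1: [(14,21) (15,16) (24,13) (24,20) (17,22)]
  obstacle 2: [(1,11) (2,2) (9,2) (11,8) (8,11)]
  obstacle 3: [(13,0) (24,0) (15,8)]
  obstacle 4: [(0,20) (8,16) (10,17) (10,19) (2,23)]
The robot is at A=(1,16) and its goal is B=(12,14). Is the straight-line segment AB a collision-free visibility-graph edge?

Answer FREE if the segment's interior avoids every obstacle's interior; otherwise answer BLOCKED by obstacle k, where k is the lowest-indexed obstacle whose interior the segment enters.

FREE

Obstacle 1 [(14,21) (15,16) (24,13) (24,20) (17,22)]:
  edge (14,21)–(15,16): clear
  edge (15,16)–(24,13): clear
  edge (24,13)–(24,20): clear
  edge (24,20)–(17,22): clear
  edge (17,22)–(14,21): clear
  midpoint (13/2,15) outside
  → clear
Obstacle 2 [(1,11) (2,2) (9,2) (11,8) (8,11)]:
  edge (1,11)–(2,2): clear
  edge (2,2)–(9,2): clear
  edge (9,2)–(11,8): clear
  edge (11,8)–(8,11): clear
  edge (8,11)–(1,11): clear
  midpoint (13/2,15) outside
  → clear
Obstacle 3 [(13,0) (24,0) (15,8)]:
  edge (13,0)–(24,0): clear
  edge (24,0)–(15,8): clear
  edge (15,8)–(13,0): clear
  midpoint (13/2,15) outside
  → clear
Obstacle 4 [(0,20) (8,16) (10,17) (10,19) (2,23)]:
  edge (0,20)–(8,16): clear
  edge (8,16)–(10,17): clear
  edge (10,17)–(10,19): clear
  edge (10,19)–(2,23): clear
  edge (2,23)–(0,20): clear
  midpoint (13/2,15) outside
  → clear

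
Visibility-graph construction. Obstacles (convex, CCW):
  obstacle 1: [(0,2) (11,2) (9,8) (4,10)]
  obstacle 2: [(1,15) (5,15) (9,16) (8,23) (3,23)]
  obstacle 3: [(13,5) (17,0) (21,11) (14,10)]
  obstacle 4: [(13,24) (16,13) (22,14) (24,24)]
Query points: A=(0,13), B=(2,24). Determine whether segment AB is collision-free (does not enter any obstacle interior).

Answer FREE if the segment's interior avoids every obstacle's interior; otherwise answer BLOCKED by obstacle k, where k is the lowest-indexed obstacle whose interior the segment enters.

FREE

Obstacle 1 [(0,2) (11,2) (9,8) (4,10)]:
  edge (0,2)–(11,2): clear
  edge (11,2)–(9,8): clear
  edge (9,8)–(4,10): clear
  edge (4,10)–(0,2): clear
  midpoint (1,37/2) outside
  → clear
Obstacle 2 [(1,15) (5,15) (9,16) (8,23) (3,23)]:
  edge (1,15)–(5,15): clear
  edge (5,15)–(9,16): clear
  edge (9,16)–(8,23): clear
  edge (8,23)–(3,23): clear
  edge (3,23)–(1,15): clear
  midpoint (1,37/2) outside
  → clear
Obstacle 3 [(13,5) (17,0) (21,11) (14,10)]:
  edge (13,5)–(17,0): clear
  edge (17,0)–(21,11): clear
  edge (21,11)–(14,10): clear
  edge (14,10)–(13,5): clear
  midpoint (1,37/2) outside
  → clear
Obstacle 4 [(13,24) (16,13) (22,14) (24,24)]:
  edge (13,24)–(16,13): clear
  edge (16,13)–(22,14): clear
  edge (22,14)–(24,24): clear
  edge (24,24)–(13,24): clear
  midpoint (1,37/2) outside
  → clear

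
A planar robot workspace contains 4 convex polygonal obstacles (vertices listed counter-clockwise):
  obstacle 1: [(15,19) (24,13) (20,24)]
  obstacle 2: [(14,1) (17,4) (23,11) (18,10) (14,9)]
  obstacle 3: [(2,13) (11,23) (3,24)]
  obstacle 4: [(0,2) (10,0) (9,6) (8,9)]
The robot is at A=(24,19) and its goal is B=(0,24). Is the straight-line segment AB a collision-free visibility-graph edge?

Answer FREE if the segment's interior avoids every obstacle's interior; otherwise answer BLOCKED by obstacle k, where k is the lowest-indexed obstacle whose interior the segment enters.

Obstacle 1 [(15,19) (24,13) (20,24)]:
  edge (15,19)–(24,13): clear
  edge (24,13)–(20,24): crosses AB
  edge (20,24)–(15,19): crosses AB
  → BLOCKED
Obstacle 2 [(14,1) (17,4) (23,11) (18,10) (14,9)]:
  edge (14,1)–(17,4): clear
  edge (17,4)–(23,11): clear
  edge (23,11)–(18,10): clear
  edge (18,10)–(14,9): clear
  edge (14,9)–(14,1): clear
  midpoint (12,43/2) outside
  → clear
Obstacle 3 [(2,13) (11,23) (3,24)]:
  edge (2,13)–(11,23): crosses AB
  edge (11,23)–(3,24): clear
  edge (3,24)–(2,13): crosses AB
  → BLOCKED
Obstacle 4 [(0,2) (10,0) (9,6) (8,9)]:
  edge (0,2)–(10,0): clear
  edge (10,0)–(9,6): clear
  edge (9,6)–(8,9): clear
  edge (8,9)–(0,2): clear
  midpoint (12,43/2) outside
  → clear

BLOCKED by obstacle 1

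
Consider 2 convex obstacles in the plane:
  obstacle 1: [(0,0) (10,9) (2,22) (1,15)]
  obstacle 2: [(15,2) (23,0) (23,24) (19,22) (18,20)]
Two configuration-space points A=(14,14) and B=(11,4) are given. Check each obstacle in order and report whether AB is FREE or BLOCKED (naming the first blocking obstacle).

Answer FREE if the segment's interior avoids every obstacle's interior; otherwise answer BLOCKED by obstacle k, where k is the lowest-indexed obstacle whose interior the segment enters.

Obstacle 1 [(0,0) (10,9) (2,22) (1,15)]:
  edge (0,0)–(10,9): clear
  edge (10,9)–(2,22): clear
  edge (2,22)–(1,15): clear
  edge (1,15)–(0,0): clear
  midpoint (25/2,9) outside
  → clear
Obstacle 2 [(15,2) (23,0) (23,24) (19,22) (18,20)]:
  edge (15,2)–(23,0): clear
  edge (23,0)–(23,24): clear
  edge (23,24)–(19,22): clear
  edge (19,22)–(18,20): clear
  edge (18,20)–(15,2): clear
  midpoint (25/2,9) outside
  → clear

FREE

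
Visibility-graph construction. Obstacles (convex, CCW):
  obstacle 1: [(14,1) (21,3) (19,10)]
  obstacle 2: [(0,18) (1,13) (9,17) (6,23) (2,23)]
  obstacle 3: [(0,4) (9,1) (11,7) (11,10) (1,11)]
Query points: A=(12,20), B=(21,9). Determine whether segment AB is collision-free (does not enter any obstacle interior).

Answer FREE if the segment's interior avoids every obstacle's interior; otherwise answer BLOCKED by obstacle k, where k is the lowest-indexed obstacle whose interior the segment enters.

FREE

Obstacle 1 [(14,1) (21,3) (19,10)]:
  edge (14,1)–(21,3): clear
  edge (21,3)–(19,10): clear
  edge (19,10)–(14,1): clear
  midpoint (33/2,29/2) outside
  → clear
Obstacle 2 [(0,18) (1,13) (9,17) (6,23) (2,23)]:
  edge (0,18)–(1,13): clear
  edge (1,13)–(9,17): clear
  edge (9,17)–(6,23): clear
  edge (6,23)–(2,23): clear
  edge (2,23)–(0,18): clear
  midpoint (33/2,29/2) outside
  → clear
Obstacle 3 [(0,4) (9,1) (11,7) (11,10) (1,11)]:
  edge (0,4)–(9,1): clear
  edge (9,1)–(11,7): clear
  edge (11,7)–(11,10): clear
  edge (11,10)–(1,11): clear
  edge (1,11)–(0,4): clear
  midpoint (33/2,29/2) outside
  → clear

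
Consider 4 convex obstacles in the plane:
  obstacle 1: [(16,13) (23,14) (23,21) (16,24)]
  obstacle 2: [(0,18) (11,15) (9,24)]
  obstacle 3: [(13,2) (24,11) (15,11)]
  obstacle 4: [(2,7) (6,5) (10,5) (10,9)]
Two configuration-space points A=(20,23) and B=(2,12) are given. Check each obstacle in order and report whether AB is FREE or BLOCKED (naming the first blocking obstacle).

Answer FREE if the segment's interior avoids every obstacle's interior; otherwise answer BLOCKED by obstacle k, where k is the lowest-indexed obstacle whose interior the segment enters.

Obstacle 1 [(16,13) (23,14) (23,21) (16,24)]:
  edge (16,13)–(23,14): clear
  edge (23,14)–(23,21): clear
  edge (23,21)–(16,24): crosses AB
  edge (16,24)–(16,13): crosses AB
  → BLOCKED
Obstacle 2 [(0,18) (11,15) (9,24)]:
  edge (0,18)–(11,15): crosses AB
  edge (11,15)–(9,24): crosses AB
  edge (9,24)–(0,18): clear
  → BLOCKED
Obstacle 3 [(13,2) (24,11) (15,11)]:
  edge (13,2)–(24,11): clear
  edge (24,11)–(15,11): clear
  edge (15,11)–(13,2): clear
  midpoint (11,35/2) outside
  → clear
Obstacle 4 [(2,7) (6,5) (10,5) (10,9)]:
  edge (2,7)–(6,5): clear
  edge (6,5)–(10,5): clear
  edge (10,5)–(10,9): clear
  edge (10,9)–(2,7): clear
  midpoint (11,35/2) outside
  → clear

BLOCKED by obstacle 1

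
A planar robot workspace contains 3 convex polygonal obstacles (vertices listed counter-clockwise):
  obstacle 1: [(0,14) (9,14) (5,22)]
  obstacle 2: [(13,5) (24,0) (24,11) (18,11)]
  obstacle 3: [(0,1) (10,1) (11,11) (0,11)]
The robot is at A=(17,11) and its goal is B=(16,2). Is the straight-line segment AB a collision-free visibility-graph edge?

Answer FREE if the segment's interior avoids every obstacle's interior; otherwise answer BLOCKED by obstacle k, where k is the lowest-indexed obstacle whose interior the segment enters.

BLOCKED by obstacle 2

Obstacle 1 [(0,14) (9,14) (5,22)]:
  edge (0,14)–(9,14): clear
  edge (9,14)–(5,22): clear
  edge (5,22)–(0,14): clear
  midpoint (33/2,13/2) outside
  → clear
Obstacle 2 [(13,5) (24,0) (24,11) (18,11)]:
  edge (13,5)–(24,0): crosses AB
  edge (24,0)–(24,11): clear
  edge (24,11)–(18,11): clear
  edge (18,11)–(13,5): crosses AB
  → BLOCKED
Obstacle 3 [(0,1) (10,1) (11,11) (0,11)]:
  edge (0,1)–(10,1): clear
  edge (10,1)–(11,11): clear
  edge (11,11)–(0,11): clear
  edge (0,11)–(0,1): clear
  midpoint (33/2,13/2) outside
  → clear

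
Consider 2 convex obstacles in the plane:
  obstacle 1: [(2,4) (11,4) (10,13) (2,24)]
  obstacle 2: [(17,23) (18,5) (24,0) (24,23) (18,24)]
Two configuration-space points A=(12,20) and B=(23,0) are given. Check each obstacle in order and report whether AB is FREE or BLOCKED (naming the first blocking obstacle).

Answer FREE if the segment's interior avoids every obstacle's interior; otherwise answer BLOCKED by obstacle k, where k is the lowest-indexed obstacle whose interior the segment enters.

Obstacle 1 [(2,4) (11,4) (10,13) (2,24)]:
  edge (2,4)–(11,4): clear
  edge (11,4)–(10,13): clear
  edge (10,13)–(2,24): clear
  edge (2,24)–(2,4): clear
  midpoint (35/2,10) outside
  → clear
Obstacle 2 [(17,23) (18,5) (24,0) (24,23) (18,24)]:
  edge (17,23)–(18,5): crosses AB
  edge (18,5)–(24,0): crosses AB
  edge (24,0)–(24,23): clear
  edge (24,23)–(18,24): clear
  edge (18,24)–(17,23): clear
  → BLOCKED

BLOCKED by obstacle 2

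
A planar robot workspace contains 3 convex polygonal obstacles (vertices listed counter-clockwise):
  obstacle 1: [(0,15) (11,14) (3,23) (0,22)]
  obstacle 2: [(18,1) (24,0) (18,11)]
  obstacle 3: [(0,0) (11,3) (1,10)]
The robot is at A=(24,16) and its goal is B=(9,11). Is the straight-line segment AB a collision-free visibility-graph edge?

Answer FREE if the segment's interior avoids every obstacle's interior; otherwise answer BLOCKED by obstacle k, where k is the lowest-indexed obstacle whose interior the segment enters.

FREE

Obstacle 1 [(0,15) (11,14) (3,23) (0,22)]:
  edge (0,15)–(11,14): clear
  edge (11,14)–(3,23): clear
  edge (3,23)–(0,22): clear
  edge (0,22)–(0,15): clear
  midpoint (33/2,27/2) outside
  → clear
Obstacle 2 [(18,1) (24,0) (18,11)]:
  edge (18,1)–(24,0): clear
  edge (24,0)–(18,11): clear
  edge (18,11)–(18,1): clear
  midpoint (33/2,27/2) outside
  → clear
Obstacle 3 [(0,0) (11,3) (1,10)]:
  edge (0,0)–(11,3): clear
  edge (11,3)–(1,10): clear
  edge (1,10)–(0,0): clear
  midpoint (33/2,27/2) outside
  → clear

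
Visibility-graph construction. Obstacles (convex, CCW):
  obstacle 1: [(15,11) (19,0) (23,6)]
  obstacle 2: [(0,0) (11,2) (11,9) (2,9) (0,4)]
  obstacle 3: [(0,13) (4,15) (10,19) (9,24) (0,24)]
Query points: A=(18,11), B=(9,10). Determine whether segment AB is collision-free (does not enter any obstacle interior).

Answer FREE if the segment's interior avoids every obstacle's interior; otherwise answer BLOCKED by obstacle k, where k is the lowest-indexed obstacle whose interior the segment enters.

BLOCKED by obstacle 1

Obstacle 1 [(15,11) (19,0) (23,6)]:
  edge (15,11)–(19,0): crosses AB
  edge (19,0)–(23,6): clear
  edge (23,6)–(15,11): crosses AB
  → BLOCKED
Obstacle 2 [(0,0) (11,2) (11,9) (2,9) (0,4)]:
  edge (0,0)–(11,2): clear
  edge (11,2)–(11,9): clear
  edge (11,9)–(2,9): clear
  edge (2,9)–(0,4): clear
  edge (0,4)–(0,0): clear
  midpoint (27/2,21/2) outside
  → clear
Obstacle 3 [(0,13) (4,15) (10,19) (9,24) (0,24)]:
  edge (0,13)–(4,15): clear
  edge (4,15)–(10,19): clear
  edge (10,19)–(9,24): clear
  edge (9,24)–(0,24): clear
  edge (0,24)–(0,13): clear
  midpoint (27/2,21/2) outside
  → clear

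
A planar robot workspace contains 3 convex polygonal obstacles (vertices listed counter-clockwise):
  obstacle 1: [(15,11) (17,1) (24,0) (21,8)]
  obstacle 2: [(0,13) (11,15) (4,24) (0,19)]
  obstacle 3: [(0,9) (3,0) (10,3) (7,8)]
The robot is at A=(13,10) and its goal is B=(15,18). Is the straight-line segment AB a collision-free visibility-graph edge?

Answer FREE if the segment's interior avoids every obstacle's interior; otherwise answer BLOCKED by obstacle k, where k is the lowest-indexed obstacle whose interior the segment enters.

FREE

Obstacle 1 [(15,11) (17,1) (24,0) (21,8)]:
  edge (15,11)–(17,1): clear
  edge (17,1)–(24,0): clear
  edge (24,0)–(21,8): clear
  edge (21,8)–(15,11): clear
  midpoint (14,14) outside
  → clear
Obstacle 2 [(0,13) (11,15) (4,24) (0,19)]:
  edge (0,13)–(11,15): clear
  edge (11,15)–(4,24): clear
  edge (4,24)–(0,19): clear
  edge (0,19)–(0,13): clear
  midpoint (14,14) outside
  → clear
Obstacle 3 [(0,9) (3,0) (10,3) (7,8)]:
  edge (0,9)–(3,0): clear
  edge (3,0)–(10,3): clear
  edge (10,3)–(7,8): clear
  edge (7,8)–(0,9): clear
  midpoint (14,14) outside
  → clear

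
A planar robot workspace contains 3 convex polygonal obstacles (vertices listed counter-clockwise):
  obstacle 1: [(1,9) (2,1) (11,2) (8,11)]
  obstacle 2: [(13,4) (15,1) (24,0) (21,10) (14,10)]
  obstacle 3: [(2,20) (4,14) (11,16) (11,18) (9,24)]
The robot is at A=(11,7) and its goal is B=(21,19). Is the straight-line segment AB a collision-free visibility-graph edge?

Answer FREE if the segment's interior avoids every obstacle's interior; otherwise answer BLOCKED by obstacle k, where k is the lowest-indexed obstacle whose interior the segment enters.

Obstacle 1 [(1,9) (2,1) (11,2) (8,11)]:
  edge (1,9)–(2,1): clear
  edge (2,1)–(11,2): clear
  edge (11,2)–(8,11): clear
  edge (8,11)–(1,9): clear
  midpoint (16,13) outside
  → clear
Obstacle 2 [(13,4) (15,1) (24,0) (21,10) (14,10)]:
  edge (13,4)–(15,1): clear
  edge (15,1)–(24,0): clear
  edge (24,0)–(21,10): clear
  edge (21,10)–(14,10): clear
  edge (14,10)–(13,4): clear
  midpoint (16,13) outside
  → clear
Obstacle 3 [(2,20) (4,14) (11,16) (11,18) (9,24)]:
  edge (2,20)–(4,14): clear
  edge (4,14)–(11,16): clear
  edge (11,16)–(11,18): clear
  edge (11,18)–(9,24): clear
  edge (9,24)–(2,20): clear
  midpoint (16,13) outside
  → clear

FREE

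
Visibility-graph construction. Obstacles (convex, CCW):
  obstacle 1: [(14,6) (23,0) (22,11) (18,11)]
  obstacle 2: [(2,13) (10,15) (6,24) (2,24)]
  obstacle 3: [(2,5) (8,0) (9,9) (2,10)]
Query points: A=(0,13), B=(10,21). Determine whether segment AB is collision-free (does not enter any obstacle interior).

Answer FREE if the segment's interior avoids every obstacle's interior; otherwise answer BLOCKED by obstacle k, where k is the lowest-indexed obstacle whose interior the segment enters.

BLOCKED by obstacle 2

Obstacle 1 [(14,6) (23,0) (22,11) (18,11)]:
  edge (14,6)–(23,0): clear
  edge (23,0)–(22,11): clear
  edge (22,11)–(18,11): clear
  edge (18,11)–(14,6): clear
  midpoint (5,17) outside
  → clear
Obstacle 2 [(2,13) (10,15) (6,24) (2,24)]:
  edge (2,13)–(10,15): clear
  edge (10,15)–(6,24): crosses AB
  edge (6,24)–(2,24): clear
  edge (2,24)–(2,13): crosses AB
  → BLOCKED
Obstacle 3 [(2,5) (8,0) (9,9) (2,10)]:
  edge (2,5)–(8,0): clear
  edge (8,0)–(9,9): clear
  edge (9,9)–(2,10): clear
  edge (2,10)–(2,5): clear
  midpoint (5,17) outside
  → clear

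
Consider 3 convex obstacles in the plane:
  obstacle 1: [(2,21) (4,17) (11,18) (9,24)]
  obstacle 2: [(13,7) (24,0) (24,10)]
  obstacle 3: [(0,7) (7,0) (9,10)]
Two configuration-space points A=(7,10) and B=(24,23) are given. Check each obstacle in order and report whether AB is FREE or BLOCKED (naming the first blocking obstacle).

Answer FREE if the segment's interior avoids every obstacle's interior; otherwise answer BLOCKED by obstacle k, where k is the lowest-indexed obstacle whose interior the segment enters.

Obstacle 1 [(2,21) (4,17) (11,18) (9,24)]:
  edge (2,21)–(4,17): clear
  edge (4,17)–(11,18): clear
  edge (11,18)–(9,24): clear
  edge (9,24)–(2,21): clear
  midpoint (31/2,33/2) outside
  → clear
Obstacle 2 [(13,7) (24,0) (24,10)]:
  edge (13,7)–(24,0): clear
  edge (24,0)–(24,10): clear
  edge (24,10)–(13,7): clear
  midpoint (31/2,33/2) outside
  → clear
Obstacle 3 [(0,7) (7,0) (9,10)]:
  edge (0,7)–(7,0): clear
  edge (7,0)–(9,10): clear
  edge (9,10)–(0,7): clear
  midpoint (31/2,33/2) outside
  → clear

FREE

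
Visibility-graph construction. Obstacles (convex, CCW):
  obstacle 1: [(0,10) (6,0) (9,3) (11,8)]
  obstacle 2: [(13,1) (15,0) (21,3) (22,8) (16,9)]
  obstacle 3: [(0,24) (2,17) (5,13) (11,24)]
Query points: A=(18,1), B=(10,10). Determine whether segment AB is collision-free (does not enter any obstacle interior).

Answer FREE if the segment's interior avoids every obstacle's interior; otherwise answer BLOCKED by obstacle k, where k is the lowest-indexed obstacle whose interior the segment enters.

Obstacle 1 [(0,10) (6,0) (9,3) (11,8)]:
  edge (0,10)–(6,0): clear
  edge (6,0)–(9,3): clear
  edge (9,3)–(11,8): clear
  edge (11,8)–(0,10): clear
  midpoint (14,11/2) outside
  → clear
Obstacle 2 [(13,1) (15,0) (21,3) (22,8) (16,9)]:
  edge (13,1)–(15,0): clear
  edge (15,0)–(21,3): crosses AB
  edge (21,3)–(22,8): clear
  edge (22,8)–(16,9): clear
  edge (16,9)–(13,1): crosses AB
  → BLOCKED
Obstacle 3 [(0,24) (2,17) (5,13) (11,24)]:
  edge (0,24)–(2,17): clear
  edge (2,17)–(5,13): clear
  edge (5,13)–(11,24): clear
  edge (11,24)–(0,24): clear
  midpoint (14,11/2) outside
  → clear

BLOCKED by obstacle 2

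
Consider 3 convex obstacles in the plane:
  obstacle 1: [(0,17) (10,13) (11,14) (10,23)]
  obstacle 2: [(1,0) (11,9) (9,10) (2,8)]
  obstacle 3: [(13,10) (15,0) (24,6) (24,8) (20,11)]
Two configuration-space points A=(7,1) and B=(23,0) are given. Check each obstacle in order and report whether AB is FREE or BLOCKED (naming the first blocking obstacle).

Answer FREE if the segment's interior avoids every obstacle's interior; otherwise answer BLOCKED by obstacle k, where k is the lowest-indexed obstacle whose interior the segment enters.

BLOCKED by obstacle 3

Obstacle 1 [(0,17) (10,13) (11,14) (10,23)]:
  edge (0,17)–(10,13): clear
  edge (10,13)–(11,14): clear
  edge (11,14)–(10,23): clear
  edge (10,23)–(0,17): clear
  midpoint (15,1/2) outside
  → clear
Obstacle 2 [(1,0) (11,9) (9,10) (2,8)]:
  edge (1,0)–(11,9): clear
  edge (11,9)–(9,10): clear
  edge (9,10)–(2,8): clear
  edge (2,8)–(1,0): clear
  midpoint (15,1/2) outside
  → clear
Obstacle 3 [(13,10) (15,0) (24,6) (24,8) (20,11)]:
  edge (13,10)–(15,0): crosses AB
  edge (15,0)–(24,6): crosses AB
  edge (24,6)–(24,8): clear
  edge (24,8)–(20,11): clear
  edge (20,11)–(13,10): clear
  → BLOCKED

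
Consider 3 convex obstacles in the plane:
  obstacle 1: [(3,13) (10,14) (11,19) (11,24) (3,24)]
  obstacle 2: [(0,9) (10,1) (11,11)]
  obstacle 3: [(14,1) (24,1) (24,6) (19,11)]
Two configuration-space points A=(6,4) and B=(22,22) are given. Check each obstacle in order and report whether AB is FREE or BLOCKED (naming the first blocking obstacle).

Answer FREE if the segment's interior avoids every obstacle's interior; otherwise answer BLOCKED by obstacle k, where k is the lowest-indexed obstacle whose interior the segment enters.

Obstacle 1 [(3,13) (10,14) (11,19) (11,24) (3,24)]:
  edge (3,13)–(10,14): clear
  edge (10,14)–(11,19): clear
  edge (11,19)–(11,24): clear
  edge (11,24)–(3,24): clear
  edge (3,24)–(3,13): clear
  midpoint (14,13) outside
  → clear
Obstacle 2 [(0,9) (10,1) (11,11)]:
  edge (0,9)–(10,1): crosses AB
  edge (10,1)–(11,11): crosses AB
  edge (11,11)–(0,9): clear
  → BLOCKED
Obstacle 3 [(14,1) (24,1) (24,6) (19,11)]:
  edge (14,1)–(24,1): clear
  edge (24,1)–(24,6): clear
  edge (24,6)–(19,11): clear
  edge (19,11)–(14,1): clear
  midpoint (14,13) outside
  → clear

BLOCKED by obstacle 2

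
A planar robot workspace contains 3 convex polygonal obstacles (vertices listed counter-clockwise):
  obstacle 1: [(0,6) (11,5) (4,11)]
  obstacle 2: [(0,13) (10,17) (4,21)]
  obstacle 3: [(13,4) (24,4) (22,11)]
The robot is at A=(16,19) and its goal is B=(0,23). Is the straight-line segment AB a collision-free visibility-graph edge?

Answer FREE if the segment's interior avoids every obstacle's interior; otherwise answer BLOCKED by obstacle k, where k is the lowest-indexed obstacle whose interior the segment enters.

Obstacle 1 [(0,6) (11,5) (4,11)]:
  edge (0,6)–(11,5): clear
  edge (11,5)–(4,11): clear
  edge (4,11)–(0,6): clear
  midpoint (8,21) outside
  → clear
Obstacle 2 [(0,13) (10,17) (4,21)]:
  edge (0,13)–(10,17): clear
  edge (10,17)–(4,21): clear
  edge (4,21)–(0,13): clear
  midpoint (8,21) outside
  → clear
Obstacle 3 [(13,4) (24,4) (22,11)]:
  edge (13,4)–(24,4): clear
  edge (24,4)–(22,11): clear
  edge (22,11)–(13,4): clear
  midpoint (8,21) outside
  → clear

FREE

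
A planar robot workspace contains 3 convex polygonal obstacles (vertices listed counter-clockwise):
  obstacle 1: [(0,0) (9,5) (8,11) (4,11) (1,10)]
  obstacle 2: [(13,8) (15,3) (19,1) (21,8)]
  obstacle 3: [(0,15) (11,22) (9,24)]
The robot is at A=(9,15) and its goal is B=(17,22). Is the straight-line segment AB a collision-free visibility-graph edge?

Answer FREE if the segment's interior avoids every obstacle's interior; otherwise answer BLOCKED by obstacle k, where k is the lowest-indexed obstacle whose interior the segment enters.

FREE

Obstacle 1 [(0,0) (9,5) (8,11) (4,11) (1,10)]:
  edge (0,0)–(9,5): clear
  edge (9,5)–(8,11): clear
  edge (8,11)–(4,11): clear
  edge (4,11)–(1,10): clear
  edge (1,10)–(0,0): clear
  midpoint (13,37/2) outside
  → clear
Obstacle 2 [(13,8) (15,3) (19,1) (21,8)]:
  edge (13,8)–(15,3): clear
  edge (15,3)–(19,1): clear
  edge (19,1)–(21,8): clear
  edge (21,8)–(13,8): clear
  midpoint (13,37/2) outside
  → clear
Obstacle 3 [(0,15) (11,22) (9,24)]:
  edge (0,15)–(11,22): clear
  edge (11,22)–(9,24): clear
  edge (9,24)–(0,15): clear
  midpoint (13,37/2) outside
  → clear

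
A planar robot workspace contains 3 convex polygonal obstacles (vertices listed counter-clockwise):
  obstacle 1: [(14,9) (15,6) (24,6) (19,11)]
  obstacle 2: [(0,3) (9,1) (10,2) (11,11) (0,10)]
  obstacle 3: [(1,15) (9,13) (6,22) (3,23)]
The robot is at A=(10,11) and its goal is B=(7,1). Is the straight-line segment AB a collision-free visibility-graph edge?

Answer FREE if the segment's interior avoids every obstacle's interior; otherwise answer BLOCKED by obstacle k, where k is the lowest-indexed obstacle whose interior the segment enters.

BLOCKED by obstacle 2

Obstacle 1 [(14,9) (15,6) (24,6) (19,11)]:
  edge (14,9)–(15,6): clear
  edge (15,6)–(24,6): clear
  edge (24,6)–(19,11): clear
  edge (19,11)–(14,9): clear
  midpoint (17/2,6) outside
  → clear
Obstacle 2 [(0,3) (9,1) (10,2) (11,11) (0,10)]:
  edge (0,3)–(9,1): crosses AB
  edge (9,1)–(10,2): clear
  edge (10,2)–(11,11): clear
  edge (11,11)–(0,10): crosses AB
  edge (0,10)–(0,3): clear
  → BLOCKED
Obstacle 3 [(1,15) (9,13) (6,22) (3,23)]:
  edge (1,15)–(9,13): clear
  edge (9,13)–(6,22): clear
  edge (6,22)–(3,23): clear
  edge (3,23)–(1,15): clear
  midpoint (17/2,6) outside
  → clear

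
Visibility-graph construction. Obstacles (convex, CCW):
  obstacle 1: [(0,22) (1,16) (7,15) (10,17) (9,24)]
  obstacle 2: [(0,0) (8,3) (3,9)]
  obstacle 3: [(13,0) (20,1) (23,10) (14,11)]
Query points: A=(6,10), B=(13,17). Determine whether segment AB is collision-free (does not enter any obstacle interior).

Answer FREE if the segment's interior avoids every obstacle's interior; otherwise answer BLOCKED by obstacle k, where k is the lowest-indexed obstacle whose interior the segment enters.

FREE

Obstacle 1 [(0,22) (1,16) (7,15) (10,17) (9,24)]:
  edge (0,22)–(1,16): clear
  edge (1,16)–(7,15): clear
  edge (7,15)–(10,17): clear
  edge (10,17)–(9,24): clear
  edge (9,24)–(0,22): clear
  midpoint (19/2,27/2) outside
  → clear
Obstacle 2 [(0,0) (8,3) (3,9)]:
  edge (0,0)–(8,3): clear
  edge (8,3)–(3,9): clear
  edge (3,9)–(0,0): clear
  midpoint (19/2,27/2) outside
  → clear
Obstacle 3 [(13,0) (20,1) (23,10) (14,11)]:
  edge (13,0)–(20,1): clear
  edge (20,1)–(23,10): clear
  edge (23,10)–(14,11): clear
  edge (14,11)–(13,0): clear
  midpoint (19/2,27/2) outside
  → clear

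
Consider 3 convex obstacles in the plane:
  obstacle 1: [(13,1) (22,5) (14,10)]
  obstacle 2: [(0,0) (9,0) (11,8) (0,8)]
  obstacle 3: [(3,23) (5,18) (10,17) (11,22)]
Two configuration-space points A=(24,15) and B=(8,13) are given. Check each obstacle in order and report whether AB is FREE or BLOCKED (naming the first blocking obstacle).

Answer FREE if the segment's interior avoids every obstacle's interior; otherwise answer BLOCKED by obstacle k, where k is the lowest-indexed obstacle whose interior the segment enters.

FREE

Obstacle 1 [(13,1) (22,5) (14,10)]:
  edge (13,1)–(22,5): clear
  edge (22,5)–(14,10): clear
  edge (14,10)–(13,1): clear
  midpoint (16,14) outside
  → clear
Obstacle 2 [(0,0) (9,0) (11,8) (0,8)]:
  edge (0,0)–(9,0): clear
  edge (9,0)–(11,8): clear
  edge (11,8)–(0,8): clear
  edge (0,8)–(0,0): clear
  midpoint (16,14) outside
  → clear
Obstacle 3 [(3,23) (5,18) (10,17) (11,22)]:
  edge (3,23)–(5,18): clear
  edge (5,18)–(10,17): clear
  edge (10,17)–(11,22): clear
  edge (11,22)–(3,23): clear
  midpoint (16,14) outside
  → clear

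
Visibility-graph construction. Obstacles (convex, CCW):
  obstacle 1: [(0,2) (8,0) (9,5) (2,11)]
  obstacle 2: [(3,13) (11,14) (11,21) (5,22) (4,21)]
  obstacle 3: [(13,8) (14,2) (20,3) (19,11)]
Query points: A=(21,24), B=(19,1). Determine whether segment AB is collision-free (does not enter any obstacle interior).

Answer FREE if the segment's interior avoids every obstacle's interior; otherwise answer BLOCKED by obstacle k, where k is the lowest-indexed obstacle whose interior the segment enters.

Obstacle 1 [(0,2) (8,0) (9,5) (2,11)]:
  edge (0,2)–(8,0): clear
  edge (8,0)–(9,5): clear
  edge (9,5)–(2,11): clear
  edge (2,11)–(0,2): clear
  midpoint (20,25/2) outside
  → clear
Obstacle 2 [(3,13) (11,14) (11,21) (5,22) (4,21)]:
  edge (3,13)–(11,14): clear
  edge (11,14)–(11,21): clear
  edge (11,21)–(5,22): clear
  edge (5,22)–(4,21): clear
  edge (4,21)–(3,13): clear
  midpoint (20,25/2) outside
  → clear
Obstacle 3 [(13,8) (14,2) (20,3) (19,11)]:
  edge (13,8)–(14,2): clear
  edge (14,2)–(20,3): crosses AB
  edge (20,3)–(19,11): crosses AB
  edge (19,11)–(13,8): clear
  → BLOCKED

BLOCKED by obstacle 3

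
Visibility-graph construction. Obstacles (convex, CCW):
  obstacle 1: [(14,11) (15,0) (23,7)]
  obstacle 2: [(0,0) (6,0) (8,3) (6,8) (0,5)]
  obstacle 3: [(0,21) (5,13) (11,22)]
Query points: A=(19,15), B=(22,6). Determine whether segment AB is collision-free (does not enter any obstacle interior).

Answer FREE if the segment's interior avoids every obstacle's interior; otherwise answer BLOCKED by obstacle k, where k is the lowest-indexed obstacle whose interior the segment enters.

BLOCKED by obstacle 1

Obstacle 1 [(14,11) (15,0) (23,7)]:
  edge (14,11)–(15,0): clear
  edge (15,0)–(23,7): crosses AB
  edge (23,7)–(14,11): crosses AB
  → BLOCKED
Obstacle 2 [(0,0) (6,0) (8,3) (6,8) (0,5)]:
  edge (0,0)–(6,0): clear
  edge (6,0)–(8,3): clear
  edge (8,3)–(6,8): clear
  edge (6,8)–(0,5): clear
  edge (0,5)–(0,0): clear
  midpoint (41/2,21/2) outside
  → clear
Obstacle 3 [(0,21) (5,13) (11,22)]:
  edge (0,21)–(5,13): clear
  edge (5,13)–(11,22): clear
  edge (11,22)–(0,21): clear
  midpoint (41/2,21/2) outside
  → clear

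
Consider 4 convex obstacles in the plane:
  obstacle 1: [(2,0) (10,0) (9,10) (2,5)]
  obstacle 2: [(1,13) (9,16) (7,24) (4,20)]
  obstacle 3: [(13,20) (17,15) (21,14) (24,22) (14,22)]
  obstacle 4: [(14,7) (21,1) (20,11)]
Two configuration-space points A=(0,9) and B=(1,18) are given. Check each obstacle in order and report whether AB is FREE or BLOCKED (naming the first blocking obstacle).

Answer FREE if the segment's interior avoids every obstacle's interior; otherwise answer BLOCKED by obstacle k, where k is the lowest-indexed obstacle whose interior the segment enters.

FREE

Obstacle 1 [(2,0) (10,0) (9,10) (2,5)]:
  edge (2,0)–(10,0): clear
  edge (10,0)–(9,10): clear
  edge (9,10)–(2,5): clear
  edge (2,5)–(2,0): clear
  midpoint (1/2,27/2) outside
  → clear
Obstacle 2 [(1,13) (9,16) (7,24) (4,20)]:
  edge (1,13)–(9,16): clear
  edge (9,16)–(7,24): clear
  edge (7,24)–(4,20): clear
  edge (4,20)–(1,13): clear
  midpoint (1/2,27/2) outside
  → clear
Obstacle 3 [(13,20) (17,15) (21,14) (24,22) (14,22)]:
  edge (13,20)–(17,15): clear
  edge (17,15)–(21,14): clear
  edge (21,14)–(24,22): clear
  edge (24,22)–(14,22): clear
  edge (14,22)–(13,20): clear
  midpoint (1/2,27/2) outside
  → clear
Obstacle 4 [(14,7) (21,1) (20,11)]:
  edge (14,7)–(21,1): clear
  edge (21,1)–(20,11): clear
  edge (20,11)–(14,7): clear
  midpoint (1/2,27/2) outside
  → clear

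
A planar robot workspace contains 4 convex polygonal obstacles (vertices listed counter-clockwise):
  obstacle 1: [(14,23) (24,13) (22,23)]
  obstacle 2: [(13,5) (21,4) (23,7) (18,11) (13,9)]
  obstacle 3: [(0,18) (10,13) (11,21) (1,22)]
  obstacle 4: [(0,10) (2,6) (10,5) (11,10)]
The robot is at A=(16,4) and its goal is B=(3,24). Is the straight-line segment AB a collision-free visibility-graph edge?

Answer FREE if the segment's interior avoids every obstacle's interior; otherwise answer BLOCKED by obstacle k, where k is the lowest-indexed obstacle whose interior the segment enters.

Obstacle 1 [(14,23) (24,13) (22,23)]:
  edge (14,23)–(24,13): clear
  edge (24,13)–(22,23): clear
  edge (22,23)–(14,23): clear
  midpoint (19/2,14) outside
  → clear
Obstacle 2 [(13,5) (21,4) (23,7) (18,11) (13,9)]:
  edge (13,5)–(21,4): crosses AB
  edge (21,4)–(23,7): clear
  edge (23,7)–(18,11): clear
  edge (18,11)–(13,9): clear
  edge (13,9)–(13,5): crosses AB
  → BLOCKED
Obstacle 3 [(0,18) (10,13) (11,21) (1,22)]:
  edge (0,18)–(10,13): clear
  edge (10,13)–(11,21): crosses AB
  edge (11,21)–(1,22): crosses AB
  edge (1,22)–(0,18): clear
  → BLOCKED
Obstacle 4 [(0,10) (2,6) (10,5) (11,10)]:
  edge (0,10)–(2,6): clear
  edge (2,6)–(10,5): clear
  edge (10,5)–(11,10): clear
  edge (11,10)–(0,10): clear
  midpoint (19/2,14) outside
  → clear

BLOCKED by obstacle 2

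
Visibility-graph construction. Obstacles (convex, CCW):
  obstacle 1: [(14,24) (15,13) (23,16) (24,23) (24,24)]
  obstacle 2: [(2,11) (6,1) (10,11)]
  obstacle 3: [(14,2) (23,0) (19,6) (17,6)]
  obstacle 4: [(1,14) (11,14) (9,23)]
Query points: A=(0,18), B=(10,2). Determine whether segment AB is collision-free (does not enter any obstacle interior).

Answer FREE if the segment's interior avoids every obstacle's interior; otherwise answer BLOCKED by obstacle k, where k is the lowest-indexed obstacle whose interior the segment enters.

BLOCKED by obstacle 2

Obstacle 1 [(14,24) (15,13) (23,16) (24,23) (24,24)]:
  edge (14,24)–(15,13): clear
  edge (15,13)–(23,16): clear
  edge (23,16)–(24,23): clear
  edge (24,23)–(24,24): clear
  edge (24,24)–(14,24): clear
  midpoint (5,10) outside
  → clear
Obstacle 2 [(2,11) (6,1) (10,11)]:
  edge (2,11)–(6,1): clear
  edge (6,1)–(10,11): crosses AB
  edge (10,11)–(2,11): crosses AB
  → BLOCKED
Obstacle 3 [(14,2) (23,0) (19,6) (17,6)]:
  edge (14,2)–(23,0): clear
  edge (23,0)–(19,6): clear
  edge (19,6)–(17,6): clear
  edge (17,6)–(14,2): clear
  midpoint (5,10) outside
  → clear
Obstacle 4 [(1,14) (11,14) (9,23)]:
  edge (1,14)–(11,14): crosses AB
  edge (11,14)–(9,23): clear
  edge (9,23)–(1,14): crosses AB
  → BLOCKED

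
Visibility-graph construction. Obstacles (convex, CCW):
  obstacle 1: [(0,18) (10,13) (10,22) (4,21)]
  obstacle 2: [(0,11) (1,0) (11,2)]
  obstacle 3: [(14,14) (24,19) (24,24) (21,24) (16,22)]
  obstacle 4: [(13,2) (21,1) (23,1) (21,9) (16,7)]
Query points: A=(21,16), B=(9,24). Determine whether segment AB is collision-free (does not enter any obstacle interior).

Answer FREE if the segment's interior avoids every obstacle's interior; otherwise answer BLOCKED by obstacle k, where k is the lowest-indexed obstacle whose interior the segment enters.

Obstacle 1 [(0,18) (10,13) (10,22) (4,21)]:
  edge (0,18)–(10,13): clear
  edge (10,13)–(10,22): clear
  edge (10,22)–(4,21): clear
  edge (4,21)–(0,18): clear
  midpoint (15,20) outside
  → clear
Obstacle 2 [(0,11) (1,0) (11,2)]:
  edge (0,11)–(1,0): clear
  edge (1,0)–(11,2): clear
  edge (11,2)–(0,11): clear
  midpoint (15,20) outside
  → clear
Obstacle 3 [(14,14) (24,19) (24,24) (21,24) (16,22)]:
  edge (14,14)–(24,19): crosses AB
  edge (24,19)–(24,24): clear
  edge (24,24)–(21,24): clear
  edge (21,24)–(16,22): clear
  edge (16,22)–(14,14): crosses AB
  → BLOCKED
Obstacle 4 [(13,2) (21,1) (23,1) (21,9) (16,7)]:
  edge (13,2)–(21,1): clear
  edge (21,1)–(23,1): clear
  edge (23,1)–(21,9): clear
  edge (21,9)–(16,7): clear
  edge (16,7)–(13,2): clear
  midpoint (15,20) outside
  → clear

BLOCKED by obstacle 3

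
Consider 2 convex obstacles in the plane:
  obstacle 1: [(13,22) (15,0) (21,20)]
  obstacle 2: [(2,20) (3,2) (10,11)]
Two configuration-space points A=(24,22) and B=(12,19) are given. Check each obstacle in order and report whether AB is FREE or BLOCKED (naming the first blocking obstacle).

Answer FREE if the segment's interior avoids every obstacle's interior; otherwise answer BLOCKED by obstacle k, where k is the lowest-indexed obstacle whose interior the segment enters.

BLOCKED by obstacle 1

Obstacle 1 [(13,22) (15,0) (21,20)]:
  edge (13,22)–(15,0): crosses AB
  edge (15,0)–(21,20): clear
  edge (21,20)–(13,22): crosses AB
  → BLOCKED
Obstacle 2 [(2,20) (3,2) (10,11)]:
  edge (2,20)–(3,2): clear
  edge (3,2)–(10,11): clear
  edge (10,11)–(2,20): clear
  midpoint (18,41/2) outside
  → clear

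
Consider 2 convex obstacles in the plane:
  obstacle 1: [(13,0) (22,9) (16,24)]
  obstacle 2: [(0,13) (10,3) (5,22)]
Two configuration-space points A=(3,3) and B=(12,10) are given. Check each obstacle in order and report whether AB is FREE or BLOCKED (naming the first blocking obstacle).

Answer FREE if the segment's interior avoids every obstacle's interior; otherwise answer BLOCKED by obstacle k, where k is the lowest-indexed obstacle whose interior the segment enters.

BLOCKED by obstacle 2

Obstacle 1 [(13,0) (22,9) (16,24)]:
  edge (13,0)–(22,9): clear
  edge (22,9)–(16,24): clear
  edge (16,24)–(13,0): clear
  midpoint (15/2,13/2) outside
  → clear
Obstacle 2 [(0,13) (10,3) (5,22)]:
  edge (0,13)–(10,3): crosses AB
  edge (10,3)–(5,22): crosses AB
  edge (5,22)–(0,13): clear
  → BLOCKED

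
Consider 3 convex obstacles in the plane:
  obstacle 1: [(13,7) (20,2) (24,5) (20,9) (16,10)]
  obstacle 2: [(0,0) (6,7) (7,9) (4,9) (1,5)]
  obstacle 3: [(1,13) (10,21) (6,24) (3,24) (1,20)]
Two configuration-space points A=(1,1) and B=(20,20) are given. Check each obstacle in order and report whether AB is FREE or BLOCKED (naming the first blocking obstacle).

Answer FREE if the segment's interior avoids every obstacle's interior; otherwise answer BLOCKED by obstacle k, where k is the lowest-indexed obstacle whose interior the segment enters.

FREE

Obstacle 1 [(13,7) (20,2) (24,5) (20,9) (16,10)]:
  edge (13,7)–(20,2): clear
  edge (20,2)–(24,5): clear
  edge (24,5)–(20,9): clear
  edge (20,9)–(16,10): clear
  edge (16,10)–(13,7): clear
  midpoint (21/2,21/2) outside
  → clear
Obstacle 2 [(0,0) (6,7) (7,9) (4,9) (1,5)]:
  edge (0,0)–(6,7): clear
  edge (6,7)–(7,9): clear
  edge (7,9)–(4,9): clear
  edge (4,9)–(1,5): clear
  edge (1,5)–(0,0): clear
  midpoint (21/2,21/2) outside
  → clear
Obstacle 3 [(1,13) (10,21) (6,24) (3,24) (1,20)]:
  edge (1,13)–(10,21): clear
  edge (10,21)–(6,24): clear
  edge (6,24)–(3,24): clear
  edge (3,24)–(1,20): clear
  edge (1,20)–(1,13): clear
  midpoint (21/2,21/2) outside
  → clear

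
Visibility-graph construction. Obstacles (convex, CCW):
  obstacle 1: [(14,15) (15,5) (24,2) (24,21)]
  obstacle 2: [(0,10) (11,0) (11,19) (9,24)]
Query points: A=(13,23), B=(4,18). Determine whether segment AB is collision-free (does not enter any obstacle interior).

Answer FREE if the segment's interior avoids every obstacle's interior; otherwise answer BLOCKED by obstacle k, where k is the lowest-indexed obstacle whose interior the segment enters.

BLOCKED by obstacle 2

Obstacle 1 [(14,15) (15,5) (24,2) (24,21)]:
  edge (14,15)–(15,5): clear
  edge (15,5)–(24,2): clear
  edge (24,2)–(24,21): clear
  edge (24,21)–(14,15): clear
  midpoint (17/2,41/2) outside
  → clear
Obstacle 2 [(0,10) (11,0) (11,19) (9,24)]:
  edge (0,10)–(11,0): clear
  edge (11,0)–(11,19): clear
  edge (11,19)–(9,24): crosses AB
  edge (9,24)–(0,10): crosses AB
  → BLOCKED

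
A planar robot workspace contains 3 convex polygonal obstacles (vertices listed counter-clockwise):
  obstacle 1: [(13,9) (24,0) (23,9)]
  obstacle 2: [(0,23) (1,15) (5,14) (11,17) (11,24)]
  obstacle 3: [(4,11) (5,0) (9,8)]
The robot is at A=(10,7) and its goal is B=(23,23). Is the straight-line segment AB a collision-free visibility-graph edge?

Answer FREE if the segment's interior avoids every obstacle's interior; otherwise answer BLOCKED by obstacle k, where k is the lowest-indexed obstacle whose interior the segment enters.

FREE

Obstacle 1 [(13,9) (24,0) (23,9)]:
  edge (13,9)–(24,0): clear
  edge (24,0)–(23,9): clear
  edge (23,9)–(13,9): clear
  midpoint (33/2,15) outside
  → clear
Obstacle 2 [(0,23) (1,15) (5,14) (11,17) (11,24)]:
  edge (0,23)–(1,15): clear
  edge (1,15)–(5,14): clear
  edge (5,14)–(11,17): clear
  edge (11,17)–(11,24): clear
  edge (11,24)–(0,23): clear
  midpoint (33/2,15) outside
  → clear
Obstacle 3 [(4,11) (5,0) (9,8)]:
  edge (4,11)–(5,0): clear
  edge (5,0)–(9,8): clear
  edge (9,8)–(4,11): clear
  midpoint (33/2,15) outside
  → clear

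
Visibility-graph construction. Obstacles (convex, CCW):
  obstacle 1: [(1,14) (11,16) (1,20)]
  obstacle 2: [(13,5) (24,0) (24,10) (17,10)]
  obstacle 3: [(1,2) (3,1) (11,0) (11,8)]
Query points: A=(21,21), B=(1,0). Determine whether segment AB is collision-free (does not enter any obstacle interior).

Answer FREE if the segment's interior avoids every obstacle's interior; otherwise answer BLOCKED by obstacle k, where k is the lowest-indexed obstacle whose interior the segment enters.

Obstacle 1 [(1,14) (11,16) (1,20)]:
  edge (1,14)–(11,16): clear
  edge (11,16)–(1,20): clear
  edge (1,20)–(1,14): clear
  midpoint (11,21/2) outside
  → clear
Obstacle 2 [(13,5) (24,0) (24,10) (17,10)]:
  edge (13,5)–(24,0): clear
  edge (24,0)–(24,10): clear
  edge (24,10)–(17,10): clear
  edge (17,10)–(13,5): clear
  midpoint (11,21/2) outside
  → clear
Obstacle 3 [(1,2) (3,1) (11,0) (11,8)]:
  edge (1,2)–(3,1): crosses AB
  edge (3,1)–(11,0): clear
  edge (11,0)–(11,8): clear
  edge (11,8)–(1,2): crosses AB
  → BLOCKED

BLOCKED by obstacle 3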